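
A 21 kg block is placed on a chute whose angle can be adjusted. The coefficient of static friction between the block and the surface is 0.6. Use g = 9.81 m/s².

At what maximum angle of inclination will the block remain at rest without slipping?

θ_max ≈ 31°

At the slip threshold, m g sin θ = μ_s · m g cos θ, so tan θ = μ_s.
θ_max = arctan(0.6) = 31°.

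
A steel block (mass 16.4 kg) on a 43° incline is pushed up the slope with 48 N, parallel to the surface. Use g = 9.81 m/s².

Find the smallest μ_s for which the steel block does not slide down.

μ_s,min ≈ 0.525

N = m g cos θ = 117.7 N.
Friction must make up the shortfall along the incline: f = m g sin θ − P = 109.7 − 48 = 61.72 N.
At the threshold f = μ_s N, so μ_s,min = 61.72/117.7 = 0.525.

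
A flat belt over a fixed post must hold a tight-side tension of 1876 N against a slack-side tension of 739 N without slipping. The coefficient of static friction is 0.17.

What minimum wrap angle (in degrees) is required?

T₂/T₁ = e^{μβ} → β = ln(T₂/T₁)/μ.
β = ln(1876/739)/0.17 = 0.9316/0.17 = 5.48 rad.
In degrees: β = 5.48 × 180/π = 314°.

β_min ≈ 314°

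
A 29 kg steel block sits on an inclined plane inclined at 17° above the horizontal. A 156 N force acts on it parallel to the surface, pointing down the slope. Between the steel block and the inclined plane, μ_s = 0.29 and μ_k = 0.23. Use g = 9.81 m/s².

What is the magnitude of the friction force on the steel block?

Normal force: N = m g cos θ = 29 × 9.81 × cos 17° = 272.1 N.
For equilibrium along the incline the friction force must supply f = m g sin θ + P = 83.18 + 156 = 239.2 N (positive meaning up-slope).
The static-friction ceiling is μ_s N = 0.29 × 272.1 = 78.9 N.
Since |239.2| > 78.9 N, static friction cannot hold it; the steel block slides down the incline and kinetic friction applies: f = μ_k N = 0.23 × 272.1 = 62.6 N.

f ≈ 62.6 N (up the incline)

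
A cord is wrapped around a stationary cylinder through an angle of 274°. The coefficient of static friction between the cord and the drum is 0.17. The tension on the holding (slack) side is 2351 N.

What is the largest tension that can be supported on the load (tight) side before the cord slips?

T_max ≈ 5300 N

At impending slip the capstan equation gives T₂/T₁ = e^{μβ} with β in radians.
β = 274° × π/180 = 4.782 rad.
e^{μβ} = e^{0.17×4.782} = 2.255.
T₂ = T₁ · e^{μβ} = 2351 × 2.255 = 5300 N.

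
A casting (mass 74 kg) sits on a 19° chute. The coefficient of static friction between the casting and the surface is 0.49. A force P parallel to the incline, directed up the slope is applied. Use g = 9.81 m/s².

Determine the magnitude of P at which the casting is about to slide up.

P ≈ 573 N

At impending motion up the slope, friction acts down-slope at its limit: f = μ_s N.
P is parallel to the surface, so N = m g cos θ = 686 N.
Along the incline: P = m g sin θ + μ_s N = 236 + 0.49×686 = 573 N.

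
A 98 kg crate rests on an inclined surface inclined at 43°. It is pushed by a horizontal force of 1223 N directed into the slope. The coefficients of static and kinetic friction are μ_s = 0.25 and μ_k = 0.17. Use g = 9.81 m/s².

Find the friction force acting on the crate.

Normal direction: N = m g cos θ + P sin θ = 1537 N.
Along the incline, the net driving force (taking up-slope positive) is P cos θ − m g sin θ = 894.4 − 655.7 = 238.8 N, so equilibrium requires friction f = -238.8 N (down-slope).
Maximum static friction: μ_s N = 0.25 × 1537 = 384.3 N.
|f_req| = 238.8 ≤ 384.3 N → the crate is in equilibrium; friction equals the required value.

f ≈ 239 N (down the incline)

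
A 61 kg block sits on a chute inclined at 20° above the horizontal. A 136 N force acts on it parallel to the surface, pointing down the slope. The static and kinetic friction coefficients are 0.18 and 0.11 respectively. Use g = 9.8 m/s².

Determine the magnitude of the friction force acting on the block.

Normal force: N = m g cos θ = 61 × 9.8 × cos 20° = 561.7 N.
The friction needed for equilibrium is m g sin θ + P = 204.5 + 136 = 340.5 N, measured positive up-slope.
Maximum static friction available: μ_s N = 0.18 × 561.7 = 101.1 N.
|340.5| exceeds 101.1 N, so the block slips down-slope; friction is kinetic, f = μ_k N = 0.11×561.7 = 61.8 N.

f ≈ 61.8 N (up the incline)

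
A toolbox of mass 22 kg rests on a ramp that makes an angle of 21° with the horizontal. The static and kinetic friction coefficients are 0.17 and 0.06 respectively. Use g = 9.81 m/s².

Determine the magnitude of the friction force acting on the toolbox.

Normal force: N = m g cos θ = 22 × 9.81 × cos 21° = 201.5 N.
For equilibrium along the incline, friction must balance the weight component: f = m g sin θ = 77.34 N up the slope.
Static friction can supply at most μ_s N = 34.25 N.
Since |77.34| > 34.25 N, static friction cannot hold it; the toolbox slides down the incline and kinetic friction applies: f = μ_k N = 0.06 × 201.5 = 12.1 N.

f ≈ 12.1 N (up the incline)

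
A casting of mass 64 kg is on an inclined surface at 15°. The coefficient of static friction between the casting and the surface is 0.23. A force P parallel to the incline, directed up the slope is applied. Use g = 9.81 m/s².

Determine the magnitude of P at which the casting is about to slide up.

P ≈ 302 N

At impending motion up the slope, friction acts down-slope at its limit: f = μ_s N.
P is parallel to the surface, so N = m g cos θ = 606 N.
Along the incline: P = m g sin θ + μ_s N = 162 + 0.23×606 = 302 N.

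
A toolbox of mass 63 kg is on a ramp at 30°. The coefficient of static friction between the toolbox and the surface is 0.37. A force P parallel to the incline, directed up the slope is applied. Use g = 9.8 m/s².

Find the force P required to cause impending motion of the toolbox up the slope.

At impending motion up the slope, friction acts down-slope at its limit: f = μ_s N.
P is parallel to the surface, so N = m g cos θ = 535 N.
Along the incline: P = m g sin θ + μ_s N = 309 + 0.37×535 = 507 N.

P ≈ 507 N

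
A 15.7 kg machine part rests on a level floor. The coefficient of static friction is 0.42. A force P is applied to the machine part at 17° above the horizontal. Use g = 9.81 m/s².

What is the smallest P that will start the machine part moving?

N = m g − P sin α (the pull lifts the machine part).
At impending slip, P cos α = μ_s N = μ_s (m g − P sin α).
Solving: P (cos α + μ_s sin α) = μ_s m g → P = 0.42×154/(cos 17° + 0.42 sin 17°) = 64.7/1.079 = 59.9 N.

P ≈ 59.9 N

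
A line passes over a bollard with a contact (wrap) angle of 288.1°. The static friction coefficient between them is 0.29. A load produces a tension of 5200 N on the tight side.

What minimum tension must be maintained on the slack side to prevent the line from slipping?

T_min ≈ 1210 N

Capstan equation at impending slip: T_tight/T_slack = e^{μβ}.
β = 288.1° = 5.028 rad; e^{μβ} = e^{0.29×5.028} = 4.298.
T_slack = T_tight / e^{μβ} = 5200 / 4.298 = 1210 N.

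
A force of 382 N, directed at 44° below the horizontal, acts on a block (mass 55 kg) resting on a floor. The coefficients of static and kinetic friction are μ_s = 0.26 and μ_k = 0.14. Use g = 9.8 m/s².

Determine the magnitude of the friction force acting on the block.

f ≈ 113 N

The vertical component of P adds to the normal force: N = m g + P sin α = 539 + 265.4 = 804.4 N.
Horizontally, friction must balance P cos α = 274.8 N.
μ_s N = 0.26 × 804.4 = 209.1 N.
274.8 > 209.1 N → the block slides; f = μ_k N = 0.14×804.4 = 113 N.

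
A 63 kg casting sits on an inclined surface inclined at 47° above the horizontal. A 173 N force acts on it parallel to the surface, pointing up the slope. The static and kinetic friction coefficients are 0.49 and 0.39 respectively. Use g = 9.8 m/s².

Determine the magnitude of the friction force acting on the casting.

f ≈ 164 N (up the incline)

The normal reaction is N = m g cos θ = 421.1 N.
For equilibrium along the incline the friction force must supply f = m g sin θ − P = 451.5 − 173 = 278.5 N (positive meaning up-slope).
Maximum static friction available: μ_s N = 0.49 × 421.1 = 206.3 N.
Since |278.5| > 206.3 N, static friction cannot hold it; the casting slides down the incline and kinetic friction applies: f = μ_k N = 0.39 × 421.1 = 164 N.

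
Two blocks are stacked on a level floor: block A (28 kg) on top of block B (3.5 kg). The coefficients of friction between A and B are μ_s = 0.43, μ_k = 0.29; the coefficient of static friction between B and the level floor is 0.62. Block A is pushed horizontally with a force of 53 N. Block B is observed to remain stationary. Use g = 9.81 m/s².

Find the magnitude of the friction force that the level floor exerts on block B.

The normal force B exerts on A is simply A's weight, N₁ = 274.7 N.
So the A–B interface can sustain at most μ_s N₁ = 118.1 N of static friction.
Since P = 53 N ≤ 118.1 N, A does not slip on B; friction on A equals P = 53 N.
By Newton's third law B feels 53 N forward from A. With B stationary, the floor's static friction on B balances it: f₂ = 53 N (well within μ_s(m_A+m_B)g = 191.6 N).

f ≈ 53 N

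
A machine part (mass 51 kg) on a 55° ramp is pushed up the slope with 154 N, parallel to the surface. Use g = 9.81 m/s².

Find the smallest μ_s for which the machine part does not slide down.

N = m g cos θ = 287 N.
Friction must make up the shortfall along the incline: f = m g sin θ − P = 409.8 − 154 = 255.8 N.
At the threshold f = μ_s N, so μ_s,min = 255.8/287 = 0.891.

μ_s,min ≈ 0.891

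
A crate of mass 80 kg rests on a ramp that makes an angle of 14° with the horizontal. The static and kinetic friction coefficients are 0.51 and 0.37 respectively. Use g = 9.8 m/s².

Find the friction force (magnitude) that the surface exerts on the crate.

Normal force: N = m g cos θ = 80 × 9.8 × cos 14° = 760.7 N.
For equilibrium along the incline, friction must balance the weight component: f = m g sin θ = 189.7 N up the slope.
Maximum static friction available: μ_s N = 0.51 × 760.7 = 388 N.
Since |189.7| ≤ 388 N, the crate remains in static equilibrium and friction takes exactly the required value.

f ≈ 190 N (up the incline)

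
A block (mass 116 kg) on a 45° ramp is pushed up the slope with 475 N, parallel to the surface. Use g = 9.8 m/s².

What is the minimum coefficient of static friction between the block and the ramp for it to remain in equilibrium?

N = m g cos θ = 803.8 N.
Friction must make up the shortfall along the incline: f = m g sin θ − P = 803.8 − 475 = 328.8 N.
At the threshold f = μ_s N, so μ_s,min = 328.8/803.8 = 0.409.

μ_s,min ≈ 0.409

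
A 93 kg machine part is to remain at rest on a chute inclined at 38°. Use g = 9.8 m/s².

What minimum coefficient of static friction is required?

μ_s,min ≈ 0.781

At the slip threshold m g sin θ = μ_s m g cos θ, so μ_s,min = tan θ.
μ_s,min = tan 38° = 0.781.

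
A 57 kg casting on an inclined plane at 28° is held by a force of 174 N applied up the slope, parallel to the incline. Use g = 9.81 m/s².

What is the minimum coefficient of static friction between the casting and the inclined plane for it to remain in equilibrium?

N = m g cos θ = 493.7 N.
Friction must make up the shortfall along the incline: f = m g sin θ − P = 262.5 − 174 = 88.51 N.
At the threshold f = μ_s N, so μ_s,min = 88.51/493.7 = 0.179.

μ_s,min ≈ 0.179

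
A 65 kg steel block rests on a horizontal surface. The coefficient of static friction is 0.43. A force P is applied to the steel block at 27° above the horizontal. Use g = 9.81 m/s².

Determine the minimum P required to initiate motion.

N = m g − P sin α (the pull lifts the steel block).
At impending slip, P cos α = μ_s N = μ_s (m g − P sin α).
Solving: P (cos α + μ_s sin α) = μ_s m g → P = 0.43×638/(cos 27° + 0.43 sin 27°) = 274/1.086 = 252 N.

P ≈ 252 N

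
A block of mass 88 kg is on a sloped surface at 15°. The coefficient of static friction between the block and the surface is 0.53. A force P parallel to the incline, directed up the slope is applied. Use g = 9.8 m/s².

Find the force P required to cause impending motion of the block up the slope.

P ≈ 665 N

At impending motion up the slope, friction acts down-slope at its limit: f = μ_s N.
P is parallel to the surface, so N = m g cos θ = 833 N.
Along the incline: P = m g sin θ + μ_s N = 223 + 0.53×833 = 665 N.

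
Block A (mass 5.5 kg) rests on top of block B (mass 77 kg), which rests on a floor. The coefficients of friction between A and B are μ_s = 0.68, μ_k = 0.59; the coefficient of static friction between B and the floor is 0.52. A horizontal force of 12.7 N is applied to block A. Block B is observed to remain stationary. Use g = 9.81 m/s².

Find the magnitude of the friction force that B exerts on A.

f ≈ 12.7 N

The normal force B exerts on A is simply A's weight, N₁ = 53.96 N.
Maximum static friction on A from B: μ_s N₁ = 0.68×53.96 = 36.69 N.
P = 12.7 N is within that limit, so A and B move together (both at rest); the A–B friction is simply f₁ = P = 12.7 N.
B experiences an equal 12.7 N forward from A (third law). B is in equilibrium, so the floor supplies f₂ = 12.7 N of static friction (limit μ_s(m_A+m_B)g = 420.8 N, not exceeded).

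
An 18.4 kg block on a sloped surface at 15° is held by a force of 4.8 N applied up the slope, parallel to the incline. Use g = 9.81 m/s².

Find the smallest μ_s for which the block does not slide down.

N = m g cos θ = 174.4 N.
Friction must make up the shortfall along the incline: f = m g sin θ − P = 46.72 − 4.8 = 41.92 N.
At the threshold f = μ_s N, so μ_s,min = 41.92/174.4 = 0.24.

μ_s,min ≈ 0.24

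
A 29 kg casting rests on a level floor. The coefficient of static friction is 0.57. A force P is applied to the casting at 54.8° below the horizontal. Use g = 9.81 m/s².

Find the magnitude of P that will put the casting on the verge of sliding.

N = m g + P sin α (the push presses the casting into the level floor).
At impending slip, P cos α = μ_s N = μ_s (m g + P sin α).
Solving: P (cos α − μ_s sin α) = μ_s m g → P = 0.57×284/(cos 54.8° − 0.57 sin 54.8°) = 162/0.1107 = 1470 N.

P ≈ 1470 N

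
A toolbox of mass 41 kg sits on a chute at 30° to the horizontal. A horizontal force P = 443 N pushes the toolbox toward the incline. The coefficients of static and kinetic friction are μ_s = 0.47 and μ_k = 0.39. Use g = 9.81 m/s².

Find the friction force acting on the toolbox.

The horizontal push has a component P sin θ into the surface, so N = m g cos θ + P sin θ = 348.3 + 221.5 = 569.8 N.
Along the incline, the net driving force (taking up-slope positive) is P cos θ − m g sin θ = 383.6 − 201.1 = 182.5 N, so equilibrium requires friction f = -182.5 N (down-slope).
The limit of static friction is μ_s N = 267.8 N.
|f_req| = 182.5 ≤ 267.8 N → the toolbox is in equilibrium; friction equals the required value.

f ≈ 183 N (down the incline)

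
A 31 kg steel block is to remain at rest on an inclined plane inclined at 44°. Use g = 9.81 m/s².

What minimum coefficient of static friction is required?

μ_s,min ≈ 0.966

At the slip threshold m g sin θ = μ_s m g cos θ, so μ_s,min = tan θ.
μ_s,min = tan 44° = 0.966.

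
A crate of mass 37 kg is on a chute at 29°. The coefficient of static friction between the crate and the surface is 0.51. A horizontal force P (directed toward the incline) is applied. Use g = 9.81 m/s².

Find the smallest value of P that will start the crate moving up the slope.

At impending motion up the slope, friction acts down-slope at its limit: f = μ_s N.
Perpendicular to the incline: N = m g cos θ + P sin θ.
Along the incline: P cos θ = m g sin θ + μ_s N = m g sin θ + μ_s (m g cos θ + P sin θ).
Solving, P (cos θ − μ_s sin θ) = m g (sin θ + μ_s cos θ), so P = 37×9.81×(sin 29° + 0.51 cos 29°)/(cos 29° − 0.51 sin 29°) = 363×0.9309/0.6274 = 539 N.

P ≈ 539 N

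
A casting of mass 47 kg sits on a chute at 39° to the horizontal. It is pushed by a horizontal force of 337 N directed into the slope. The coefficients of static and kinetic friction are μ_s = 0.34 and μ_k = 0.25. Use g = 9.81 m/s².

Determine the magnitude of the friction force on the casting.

f ≈ 28.3 N (up the incline)

The horizontal push has a component P sin θ into the surface, so N = m g cos θ + P sin θ = 358.3 + 212.1 = 570.4 N.
Parallel to the incline: P cos θ − m g sin θ = 261.9 − 290.2 = -28.26 N; the friction needed to balance this is 28.26 N acting up the slope.
The limit of static friction is μ_s N = 193.9 N.
|f_req| = 28.26 ≤ 193.9 N → the casting is in equilibrium; friction equals the required value.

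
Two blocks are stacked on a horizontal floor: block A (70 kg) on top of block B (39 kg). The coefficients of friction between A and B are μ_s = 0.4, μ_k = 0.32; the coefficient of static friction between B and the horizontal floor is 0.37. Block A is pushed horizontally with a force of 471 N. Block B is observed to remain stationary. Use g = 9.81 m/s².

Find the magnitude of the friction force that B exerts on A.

f ≈ 220 N

Between the blocks, N₁ = m_A g = 686.7 N.
Maximum static friction on A from B: μ_s N₁ = 0.4×686.7 = 274.7 N.
Since P = 471 N > 274.7 N, A slides on B; the A–B friction is kinetic: f₁ = μ_k N₁ = 0.32×686.7 = 220 N.
B experiences an equal 220 N forward from A (third law). B is in equilibrium, so the floor supplies f₂ = 220 N of static friction (limit μ_s(m_A+m_B)g = 395.6 N, not exceeded).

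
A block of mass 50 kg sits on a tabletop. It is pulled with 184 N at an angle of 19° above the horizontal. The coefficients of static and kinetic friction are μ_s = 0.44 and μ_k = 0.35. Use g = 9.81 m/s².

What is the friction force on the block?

f ≈ 174 N

N = m g − P sin α = 490.5 − 184×sin 19° = 430.6 N.
The horizontal driving force is P cos α = 174 N, so equilibrium needs friction f = 174 N.
The static-friction limit is μ_s N = 189.5 N.
174 ≤ 189.5 N → static; friction equals the required 174 N.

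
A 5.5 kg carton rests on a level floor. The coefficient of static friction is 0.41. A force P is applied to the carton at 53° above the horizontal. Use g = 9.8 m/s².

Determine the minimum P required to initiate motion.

P ≈ 23.8 N

N = m g − P sin α (the pull lifts the carton).
At impending slip, P cos α = μ_s N = μ_s (m g − P sin α).
Solving: P (cos α + μ_s sin α) = μ_s m g → P = 0.41×53.9/(cos 53° + 0.41 sin 53°) = 22.1/0.9293 = 23.8 N.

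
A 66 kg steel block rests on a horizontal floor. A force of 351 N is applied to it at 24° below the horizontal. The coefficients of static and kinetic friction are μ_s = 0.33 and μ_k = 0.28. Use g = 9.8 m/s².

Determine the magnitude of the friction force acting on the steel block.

f ≈ 221 N

Vertical equilibrium gives N = m g + P sin α = 789.6 N.
Horizontally, friction must balance P cos α = 320.7 N.
The static-friction limit is μ_s N = 260.6 N.
320.7 > 260.6 N → the steel block slides; f = μ_k N = 0.28×789.6 = 221 N.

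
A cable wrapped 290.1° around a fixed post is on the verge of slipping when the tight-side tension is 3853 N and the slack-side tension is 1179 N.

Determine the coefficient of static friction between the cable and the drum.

μ ≈ 0.234

T₂/T₁ = e^{μβ} → μ = ln(T₂/T₁)/β.
β = 290.1° = 5.063 rad.
μ = ln(3853/1179)/5.063 = ln(3.268)/5.063 = 0.234.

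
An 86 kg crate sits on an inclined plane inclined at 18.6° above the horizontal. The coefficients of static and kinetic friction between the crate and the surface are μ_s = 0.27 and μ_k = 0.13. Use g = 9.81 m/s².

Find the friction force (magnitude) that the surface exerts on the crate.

f ≈ 104 N (up the incline)

The normal reaction is N = m g cos θ = 799.6 N.
For equilibrium along the incline, friction must balance the weight component: f = m g sin θ = 269.1 N up the slope.
Maximum static friction available: μ_s N = 0.27 × 799.6 = 215.9 N.
|269.1| exceeds 215.9 N, so the crate slips down-slope; friction is kinetic, f = μ_k N = 0.13×799.6 = 104 N.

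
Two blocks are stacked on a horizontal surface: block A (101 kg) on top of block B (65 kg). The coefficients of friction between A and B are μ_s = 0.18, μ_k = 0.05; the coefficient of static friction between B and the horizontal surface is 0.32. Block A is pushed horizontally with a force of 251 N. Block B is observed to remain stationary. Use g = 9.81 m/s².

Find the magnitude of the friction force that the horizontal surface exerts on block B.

Normal force at the A–B interface: N₁ = m_A g = 990.8 N.
Maximum static friction on A from B: μ_s N₁ = 0.18×990.8 = 178.3 N.
Since P = 251 N > 178.3 N, A slides on B; the A–B friction is kinetic: f₁ = μ_k N₁ = 0.05×990.8 = 49.5 N.
B experiences an equal 49.5 N forward from A (third law). B is in equilibrium, so the floor supplies f₂ = 49.5 N of static friction (limit μ_s(m_A+m_B)g = 521.1 N, not exceeded).

f ≈ 49.5 N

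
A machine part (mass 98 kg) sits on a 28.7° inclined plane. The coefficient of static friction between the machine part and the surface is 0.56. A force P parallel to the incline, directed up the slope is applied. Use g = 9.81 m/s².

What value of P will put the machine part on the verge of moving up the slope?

P ≈ 934 N

At impending motion up the slope, friction acts down-slope at its limit: f = μ_s N.
P is parallel to the surface, so N = m g cos θ = 843 N.
Along the incline: P = m g sin θ + μ_s N = 462 + 0.56×843 = 934 N.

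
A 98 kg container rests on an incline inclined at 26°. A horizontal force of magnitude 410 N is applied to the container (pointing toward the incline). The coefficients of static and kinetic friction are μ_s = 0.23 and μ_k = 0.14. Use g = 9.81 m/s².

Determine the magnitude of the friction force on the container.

The horizontal push has a component P sin θ into the surface, so N = m g cos θ + P sin θ = 864.1 + 179.7 = 1044 N.
Parallel to the incline: P cos θ − m g sin θ = 368.5 − 421.4 = -52.94 N; the friction needed to balance this is 52.94 N acting up the slope.
Maximum static friction: μ_s N = 0.23 × 1044 = 240.1 N.
|f_req| = 52.94 ≤ 240.1 N → the container is in equilibrium; friction equals the required value.

f ≈ 52.9 N (up the incline)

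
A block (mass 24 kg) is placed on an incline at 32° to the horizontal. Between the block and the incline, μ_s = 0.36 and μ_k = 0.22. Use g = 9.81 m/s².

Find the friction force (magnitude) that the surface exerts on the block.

f ≈ 43.9 N (up the incline)

The normal reaction is N = m g cos θ = 199.7 N.
For equilibrium along the incline, friction must balance the weight component: f = m g sin θ = 124.8 N up the slope.
Maximum static friction available: μ_s N = 0.36 × 199.7 = 71.88 N.
Since |124.8| > 71.88 N, static friction cannot hold it; the block slides down the incline and kinetic friction applies: f = μ_k N = 0.22 × 199.7 = 43.9 N.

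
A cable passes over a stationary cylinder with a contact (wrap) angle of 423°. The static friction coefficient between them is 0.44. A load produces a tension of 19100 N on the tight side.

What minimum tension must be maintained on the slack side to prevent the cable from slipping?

T_min ≈ 742 N

Capstan equation at impending slip: T_tight/T_slack = e^{μβ}.
β = 423° = 7.383 rad; e^{μβ} = e^{0.44×7.383} = 25.75.
T_slack = T_tight / e^{μβ} = 19100 / 25.75 = 742 N.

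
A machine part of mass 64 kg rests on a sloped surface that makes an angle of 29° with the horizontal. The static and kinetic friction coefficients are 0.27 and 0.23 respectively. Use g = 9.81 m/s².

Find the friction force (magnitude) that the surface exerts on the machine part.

The normal reaction is N = m g cos θ = 549.1 N.
Along the slope the weight component is m g sin θ = 304.4 N; friction must supply exactly this, acting up-slope.
Static friction can supply at most μ_s N = 148.3 N.
|304.4| exceeds 148.3 N, so the machine part slips down-slope; friction is kinetic, f = μ_k N = 0.23×549.1 = 126 N.

f ≈ 126 N (up the incline)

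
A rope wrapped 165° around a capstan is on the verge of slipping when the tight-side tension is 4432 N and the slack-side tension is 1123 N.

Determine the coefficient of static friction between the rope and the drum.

μ ≈ 0.477

T₂/T₁ = e^{μβ} → μ = ln(T₂/T₁)/β.
β = 165° = 2.88 rad.
μ = ln(4432/1123)/2.88 = ln(3.947)/2.88 = 0.477.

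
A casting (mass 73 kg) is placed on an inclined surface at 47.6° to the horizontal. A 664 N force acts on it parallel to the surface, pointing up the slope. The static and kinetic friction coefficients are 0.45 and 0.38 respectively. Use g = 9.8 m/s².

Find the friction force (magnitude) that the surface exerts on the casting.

f ≈ 136 N (down the incline)

Normal force: N = m g cos θ = 73 × 9.8 × cos 47.6° = 482.4 N.
The friction needed for equilibrium is m g sin θ − P = 528.3 − 664 = -135.7 N, measured positive up-slope.
The static-friction ceiling is μ_s N = 0.45 × 482.4 = 217.1 N.
Since |-135.7| ≤ 217.1 N, static friction is sufficient; f equals the required value, not μ_s N.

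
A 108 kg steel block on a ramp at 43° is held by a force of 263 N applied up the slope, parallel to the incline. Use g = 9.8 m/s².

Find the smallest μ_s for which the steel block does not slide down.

N = m g cos θ = 774.1 N.
Friction must make up the shortfall along the incline: f = m g sin θ − P = 721.8 − 263 = 458.8 N.
At the threshold f = μ_s N, so μ_s,min = 458.8/774.1 = 0.593.

μ_s,min ≈ 0.593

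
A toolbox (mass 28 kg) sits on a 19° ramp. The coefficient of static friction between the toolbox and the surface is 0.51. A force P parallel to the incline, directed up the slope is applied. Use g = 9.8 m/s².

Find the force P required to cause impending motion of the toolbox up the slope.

At impending motion up the slope, friction acts down-slope at its limit: f = μ_s N.
P is parallel to the surface, so N = m g cos θ = 259 N.
Along the incline: P = m g sin θ + μ_s N = 89.3 + 0.51×259 = 222 N.

P ≈ 222 N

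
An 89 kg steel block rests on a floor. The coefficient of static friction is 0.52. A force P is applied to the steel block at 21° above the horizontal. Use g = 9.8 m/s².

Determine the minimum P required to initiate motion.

P ≈ 405 N

N = m g − P sin α (the pull lifts the steel block).
At impending slip, P cos α = μ_s N = μ_s (m g − P sin α).
Solving: P (cos α + μ_s sin α) = μ_s m g → P = 0.52×872/(cos 21° + 0.52 sin 21°) = 454/1.12 = 405 N.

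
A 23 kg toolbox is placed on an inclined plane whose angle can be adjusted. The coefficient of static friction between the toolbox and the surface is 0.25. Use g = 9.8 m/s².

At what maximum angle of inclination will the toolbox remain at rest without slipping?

At the slip threshold, m g sin θ = μ_s · m g cos θ, so tan θ = μ_s.
θ_max = arctan(0.25) = 14°.

θ_max ≈ 14°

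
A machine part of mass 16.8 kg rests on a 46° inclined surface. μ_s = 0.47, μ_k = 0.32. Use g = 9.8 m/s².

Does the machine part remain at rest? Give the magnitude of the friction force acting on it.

N = m g cos θ = 114 N.
Down-slope weight component: m g sin θ = 118 N.
μ_s N = 53.8 N.
118 > 53.8 N, so it slides; kinetic friction f = μ_k N = 0.32×114 = 36.6 N.

f ≈ 36.6 N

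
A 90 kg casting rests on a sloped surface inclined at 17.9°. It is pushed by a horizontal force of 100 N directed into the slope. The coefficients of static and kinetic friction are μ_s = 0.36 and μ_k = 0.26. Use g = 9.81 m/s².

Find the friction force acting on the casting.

Normal direction: N = m g cos θ + P sin θ = 870.9 N.
Parallel to the incline: P cos θ − m g sin θ = 95.16 − 271.4 = -176.2 N; the friction needed to balance this is 176.2 N acting up the slope.
Maximum static friction: μ_s N = 0.36 × 870.9 = 313.5 N.
|f_req| = 176.2 ≤ 313.5 N → the casting is in equilibrium; friction equals the required value.

f ≈ 176 N (up the incline)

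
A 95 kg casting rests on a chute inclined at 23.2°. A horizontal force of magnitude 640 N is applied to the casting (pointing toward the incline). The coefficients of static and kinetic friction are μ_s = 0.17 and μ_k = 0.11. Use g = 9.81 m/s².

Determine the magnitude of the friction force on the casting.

Normal direction: N = m g cos θ + P sin θ = 1109 N.
Parallel to the incline: P cos θ − m g sin θ = 588.2 − 367.1 = 221.1 N; the friction needed to balance this is 221.1 N acting down the slope.
The limit of static friction is μ_s N = 188.5 N.
The required 221.1 N exceeds the static limit, so the casting slides up-slope and f = μ_k N = 0.11×1109 = 122 N.

f ≈ 122 N (down the incline)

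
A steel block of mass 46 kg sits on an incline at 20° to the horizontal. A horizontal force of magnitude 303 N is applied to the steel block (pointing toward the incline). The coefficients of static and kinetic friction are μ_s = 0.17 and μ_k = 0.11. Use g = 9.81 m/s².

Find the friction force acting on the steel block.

The horizontal push has a component P sin θ into the surface, so N = m g cos θ + P sin θ = 424 + 103.6 = 527.7 N.
Parallel to the incline: P cos θ − m g sin θ = 284.7 − 154.3 = 130.4 N; the friction needed to balance this is 130.4 N acting down the slope.
Maximum static friction: μ_s N = 0.17 × 527.7 = 89.71 N.
|f_req| = 130.4 > 89.71 N → the steel block slides up the incline; f = μ_k N = 0.11 × 527.7 = 58 N.

f ≈ 58 N (down the incline)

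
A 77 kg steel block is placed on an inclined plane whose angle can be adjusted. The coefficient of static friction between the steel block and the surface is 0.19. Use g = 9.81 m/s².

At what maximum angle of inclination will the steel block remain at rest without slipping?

θ_max ≈ 10.8°

At the slip threshold, m g sin θ = μ_s · m g cos θ, so tan θ = μ_s.
θ_max = arctan(0.19) = 10.8°.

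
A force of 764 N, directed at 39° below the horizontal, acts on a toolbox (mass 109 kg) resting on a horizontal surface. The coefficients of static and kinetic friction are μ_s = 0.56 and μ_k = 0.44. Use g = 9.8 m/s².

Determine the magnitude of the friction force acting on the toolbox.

The vertical component of P adds to the normal force: N = m g + P sin α = 1068 + 480.8 = 1549 N.
For equilibrium, f = P cos α = 764×cos 39° = 593.7 N.
μ_s N = 0.56 × 1549 = 867.4 N.
Since 593.7 N does not exceed the limit, the toolbox stays at rest and f = 594 N.

f ≈ 594 N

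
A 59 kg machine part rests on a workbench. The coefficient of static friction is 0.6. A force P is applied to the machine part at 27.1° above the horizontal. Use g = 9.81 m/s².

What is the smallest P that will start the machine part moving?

N = m g − P sin α (the pull lifts the machine part).
At impending slip, P cos α = μ_s N = μ_s (m g − P sin α).
Solving: P (cos α + μ_s sin α) = μ_s m g → P = 0.6×579/(cos 27.1° + 0.6 sin 27.1°) = 347/1.164 = 298 N.

P ≈ 298 N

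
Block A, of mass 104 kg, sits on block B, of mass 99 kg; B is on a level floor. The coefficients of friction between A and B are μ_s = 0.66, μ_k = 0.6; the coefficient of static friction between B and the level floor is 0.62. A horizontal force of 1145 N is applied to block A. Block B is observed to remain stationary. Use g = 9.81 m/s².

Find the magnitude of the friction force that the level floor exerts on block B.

The normal force B exerts on A is simply A's weight, N₁ = 1020 N.
Maximum static friction on A from B: μ_s N₁ = 0.66×1020 = 673.4 N.
P = 1145 N exceeds that limit, so A slips over B and the interface friction becomes kinetic: f₁ = μ_k N₁ = 0.6×1020 = 612 N.
B experiences an equal 612 N forward from A (third law). B is in equilibrium, so the floor supplies f₂ = 612 N of static friction (limit μ_s(m_A+m_B)g = 1235 N, not exceeded).

f ≈ 612 N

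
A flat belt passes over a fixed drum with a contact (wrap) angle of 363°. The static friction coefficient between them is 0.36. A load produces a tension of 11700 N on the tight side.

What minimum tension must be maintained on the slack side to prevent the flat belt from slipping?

T_min ≈ 1200 N

Capstan equation at impending slip: T_tight/T_slack = e^{μβ}.
β = 363° = 6.336 rad; e^{μβ} = e^{0.36×6.336} = 9.784.
T_slack = T_tight / e^{μβ} = 11700 / 9.784 = 1200 N.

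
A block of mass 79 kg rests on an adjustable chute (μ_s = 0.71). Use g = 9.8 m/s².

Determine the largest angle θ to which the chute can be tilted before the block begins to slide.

At the slip threshold, m g sin θ = μ_s · m g cos θ, so tan θ = μ_s.
θ_max = arctan(0.71) = 35.4°.

θ_max ≈ 35.4°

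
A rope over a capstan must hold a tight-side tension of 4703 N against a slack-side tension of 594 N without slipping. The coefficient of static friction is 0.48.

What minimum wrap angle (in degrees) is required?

β_min ≈ 247°

T₂/T₁ = e^{μβ} → β = ln(T₂/T₁)/μ.
β = ln(4703/594)/0.48 = 2.069/0.48 = 4.311 rad.
In degrees: β = 4.311 × 180/π = 247°.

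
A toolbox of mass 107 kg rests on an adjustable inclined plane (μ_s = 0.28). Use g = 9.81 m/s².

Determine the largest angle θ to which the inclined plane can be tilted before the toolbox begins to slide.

At the slip threshold, m g sin θ = μ_s · m g cos θ, so tan θ = μ_s.
θ_max = arctan(0.28) = 15.6°.

θ_max ≈ 15.6°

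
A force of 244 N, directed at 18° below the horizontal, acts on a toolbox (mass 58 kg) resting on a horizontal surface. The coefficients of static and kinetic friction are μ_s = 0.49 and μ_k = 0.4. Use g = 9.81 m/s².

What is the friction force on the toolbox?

f ≈ 232 N

The vertical component of P adds to the normal force: N = m g + P sin α = 569 + 75.4 = 644.4 N.
For equilibrium, f = P cos α = 244×cos 18° = 232.1 N.
μ_s N = 0.49 × 644.4 = 315.7 N.
232.1 ≤ 315.7 N → static; friction equals the required 232 N.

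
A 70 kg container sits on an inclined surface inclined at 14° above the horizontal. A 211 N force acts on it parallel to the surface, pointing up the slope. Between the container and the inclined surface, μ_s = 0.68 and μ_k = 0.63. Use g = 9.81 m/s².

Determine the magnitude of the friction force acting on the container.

f ≈ 44.9 N (down the incline)

Normal force: N = m g cos θ = 70 × 9.81 × cos 14° = 666.3 N.
For equilibrium along the incline the friction force must supply f = m g sin θ − P = 166.1 − 211 = -44.87 N (positive meaning up-slope).
The static-friction ceiling is μ_s N = 0.68 × 666.3 = 453.1 N.
Since |-44.87| ≤ 453.1 N, no slip — friction simply equals what equilibrium demands.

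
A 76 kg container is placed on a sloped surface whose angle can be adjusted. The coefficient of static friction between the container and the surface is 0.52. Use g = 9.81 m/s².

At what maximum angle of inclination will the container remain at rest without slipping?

At the slip threshold, m g sin θ = μ_s · m g cos θ, so tan θ = μ_s.
θ_max = arctan(0.52) = 27.5°.

θ_max ≈ 27.5°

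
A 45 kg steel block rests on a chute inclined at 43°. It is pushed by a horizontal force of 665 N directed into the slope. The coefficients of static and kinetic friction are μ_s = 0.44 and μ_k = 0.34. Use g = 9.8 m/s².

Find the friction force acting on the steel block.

f ≈ 186 N (down the incline)

The horizontal push has a component P sin θ into the surface, so N = m g cos θ + P sin θ = 322.5 + 453.5 = 776.1 N.
Along the incline, the net driving force (taking up-slope positive) is P cos θ − m g sin θ = 486.4 − 300.8 = 185.6 N, so equilibrium requires friction f = -185.6 N (down-slope).
Maximum static friction: μ_s N = 0.44 × 776.1 = 341.5 N.
|f_req| = 185.6 ≤ 341.5 N → the steel block is in equilibrium; friction equals the required value.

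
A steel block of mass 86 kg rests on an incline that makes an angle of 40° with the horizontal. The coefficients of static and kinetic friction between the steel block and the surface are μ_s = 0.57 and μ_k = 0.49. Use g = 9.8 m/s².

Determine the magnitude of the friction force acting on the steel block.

f ≈ 316 N (up the incline)

The normal reaction is N = m g cos θ = 645.6 N.
For equilibrium along the incline, friction must balance the weight component: f = m g sin θ = 541.7 N up the slope.
Maximum static friction available: μ_s N = 0.57 × 645.6 = 368 N.
|541.7| exceeds 368 N, so the steel block slips down-slope; friction is kinetic, f = μ_k N = 0.49×645.6 = 316 N.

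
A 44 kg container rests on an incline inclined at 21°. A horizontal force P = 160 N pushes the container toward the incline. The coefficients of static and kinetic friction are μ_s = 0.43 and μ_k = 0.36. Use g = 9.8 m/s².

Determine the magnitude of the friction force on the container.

The horizontal push has a component P sin θ into the surface, so N = m g cos θ + P sin θ = 402.6 + 57.34 = 459.9 N.
Parallel to the incline: P cos θ − m g sin θ = 149.4 − 154.5 = -5.155 N; the friction needed to balance this is 5.155 N acting up the slope.
Maximum static friction: μ_s N = 0.43 × 459.9 = 197.8 N.
|f_req| = 5.155 ≤ 197.8 N → the container is in equilibrium; friction equals the required value.

f ≈ 5.16 N (up the incline)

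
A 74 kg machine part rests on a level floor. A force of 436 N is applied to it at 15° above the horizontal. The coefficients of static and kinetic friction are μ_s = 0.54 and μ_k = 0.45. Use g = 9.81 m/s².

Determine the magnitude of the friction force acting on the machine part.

Vertical equilibrium gives N = m g − P sin α = 613.1 N.
Horizontally, friction must balance P cos α = 421.1 N.
The static-friction limit is μ_s N = 331.1 N.
421.1 > 331.1 N → the machine part slides; f = μ_k N = 0.45×613.1 = 276 N.

f ≈ 276 N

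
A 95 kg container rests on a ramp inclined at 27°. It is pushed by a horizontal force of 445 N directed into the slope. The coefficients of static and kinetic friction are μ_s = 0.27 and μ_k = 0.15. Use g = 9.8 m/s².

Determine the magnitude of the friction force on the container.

Resolve perpendicular to the incline: N = m g cos θ + P sin θ = 95×9.8×cos 27° + 445×sin 27° = 1032 N.
Parallel to the incline: P cos θ − m g sin θ = 396.5 − 422.7 = -26.17 N; the friction needed to balance this is 26.17 N acting up the slope.
Maximum static friction: μ_s N = 0.27 × 1032 = 278.5 N.
Since 26.17 N is within the 278.5 N limit, the container stays put and friction is exactly 26.2 N.

f ≈ 26.2 N (up the incline)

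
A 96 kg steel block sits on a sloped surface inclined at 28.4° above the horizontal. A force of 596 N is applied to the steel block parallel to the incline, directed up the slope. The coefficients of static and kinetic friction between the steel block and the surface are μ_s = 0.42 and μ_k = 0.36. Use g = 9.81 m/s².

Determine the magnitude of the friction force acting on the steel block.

Perpendicular to the surface, N = m g cos θ = 96·9.81·cos 28.4° = 828.4 N.
Parallel to the incline, ΣF = 0 gives f = m g sin θ − P = 447.9 − 596 = -148.1 N (up-slope positive).
The static-friction ceiling is μ_s N = 0.42 × 828.4 = 347.9 N.
Since |-148.1| ≤ 347.9 N, the steel block remains in static equilibrium and friction takes exactly the required value.

f ≈ 148 N (down the incline)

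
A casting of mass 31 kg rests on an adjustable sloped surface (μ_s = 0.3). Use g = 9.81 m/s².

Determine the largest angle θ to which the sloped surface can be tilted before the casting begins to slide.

θ_max ≈ 16.7°

At the slip threshold, m g sin θ = μ_s · m g cos θ, so tan θ = μ_s.
θ_max = arctan(0.3) = 16.7°.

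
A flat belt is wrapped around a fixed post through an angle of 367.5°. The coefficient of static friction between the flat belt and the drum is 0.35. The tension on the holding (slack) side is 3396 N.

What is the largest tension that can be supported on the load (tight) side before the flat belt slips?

At impending slip the capstan equation gives T₂/T₁ = e^{μβ} with β in radians.
β = 367.5° × π/180 = 6.414 rad.
e^{μβ} = e^{0.35×6.414} = 9.44.
T₂ = T₁ · e^{μβ} = 3396 × 9.44 = 32100 N.

T_max ≈ 32100 N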